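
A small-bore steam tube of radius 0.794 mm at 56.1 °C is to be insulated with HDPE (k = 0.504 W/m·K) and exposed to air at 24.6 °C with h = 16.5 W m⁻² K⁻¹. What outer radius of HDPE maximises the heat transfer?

For a cylinder, r_cr = k_ins/h = 0.504/16.5 = 0.0305 m = 3.05 cm

r_cr = 3.05 cm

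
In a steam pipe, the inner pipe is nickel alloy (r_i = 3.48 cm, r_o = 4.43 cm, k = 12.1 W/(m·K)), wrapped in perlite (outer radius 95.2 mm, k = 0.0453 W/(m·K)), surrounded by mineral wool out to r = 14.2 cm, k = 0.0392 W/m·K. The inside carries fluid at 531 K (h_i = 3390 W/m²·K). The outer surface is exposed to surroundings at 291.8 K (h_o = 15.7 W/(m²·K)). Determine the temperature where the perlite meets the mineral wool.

T = 384 K

Treat each layer as a resistance in series:
  R'_conv,in = 1/(2πr h) = 1/(2π·0.0348·3390) = 0.001349 m·K/W
  R'_nickel alloy = ln(0.0443/0.0348)/(2πk) = 0.2414/(2π·12.1) = 0.003175 m·K/W
  R'_perlite = ln(0.0952/0.0443)/(2πk) = 0.7650/(2π·0.0453) = 2.688 m·K/W
  R'_mineral wool = ln(0.142/0.0952)/(2πk) = 0.3998/(2π·0.0392) = 1.623 m·K/W
  R'_conv,out = 1/(2πr h) = 1/(2π·0.142·15.7) = 0.07139 m·K/W
ΣR = 0.001349 + 0.003175 + 2.688 + 1.623 + 0.07139 = 4.387 m·K/W
Q' = ΔT/ΣR = (531 K − 291.8 K)/4.387 = 54.52 W/m
From the inner boundary to the perlite/mineral wool interface, ΣR_partial = 2.693 m·K/W.
T_interface = T_in − Q'·ΣR_partial = 531 K − (54.52)(2.693) = 384 K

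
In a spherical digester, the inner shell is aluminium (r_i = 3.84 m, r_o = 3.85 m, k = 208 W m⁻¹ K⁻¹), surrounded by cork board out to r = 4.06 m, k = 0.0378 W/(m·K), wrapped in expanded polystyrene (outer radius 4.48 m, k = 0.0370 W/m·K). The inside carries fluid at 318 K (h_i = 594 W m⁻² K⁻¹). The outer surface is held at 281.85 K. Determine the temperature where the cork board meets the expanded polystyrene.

Series thermal resistances, inner to outer:
  R_conv,in = 1/(4πr²h) = 1/(4π·3.84²·594) = 9.085×10^-6 K/W
  R_aluminium = (1/3.84 − 1/3.85)/(4πk) = 6.764×10^-4/(4π·208) = 2.588×10^-7 K/W
  R_cork board = (1/3.85 − 1/4.06)/(4πk) = 0.01343/(4π·0.0378) = 0.02828 K/W
  R_expanded polystyrene = (1/4.06 − 1/4.48)/(4πk) = 0.02309/(4π·0.0370) = 0.04966 K/W
ΣR = 9.085×10^-6 + 2.588×10^-7 + 0.02828 + 0.04966 = 0.07795 K/W
Q = ΔT/ΣR = (318 K − 281.85 K)/0.07795 = 463.8 W
From the inner boundary to the cork board/expanded polystyrene interface, ΣR_partial = 0.02829 K/W.
T_interface = T_in − Q·ΣR_partial = 318 K − (463.8)(0.02829) = 304.9 K

T = 304.9 K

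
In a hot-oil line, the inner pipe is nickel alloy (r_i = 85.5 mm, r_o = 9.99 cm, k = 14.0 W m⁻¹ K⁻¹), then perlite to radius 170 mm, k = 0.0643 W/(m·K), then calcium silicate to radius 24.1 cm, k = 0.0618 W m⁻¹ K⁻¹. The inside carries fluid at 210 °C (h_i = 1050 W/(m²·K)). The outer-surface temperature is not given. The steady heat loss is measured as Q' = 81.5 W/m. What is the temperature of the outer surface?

T_out = 29.2 °C

Series resistances:
  R'_conv,in = 1/(2πr h) = 1/(2π·0.0855·1050) = 0.001773 m·K/W
  R'_nickel alloy = ln(0.0999/0.0855)/(2πk) = 0.1557/(2π·14.0) = 0.001769 m·K/W
  R'_perlite = ln(0.170/0.0999)/(2πk) = 0.5316/(2π·0.0643) = 1.316 m·K/W
  R'_calcium silicate = ln(0.241/0.170)/(2πk) = 0.3490/(2π·0.0618) = 0.8988 m·K/W
ΣR = 2.218 m·K/W
ΔT = Q'·ΣR = 81.5 × 2.218 = 180.8 K
Heat flows outward, so T_out = T_in − ΔT = 210 − 180.8 = 29.2 °C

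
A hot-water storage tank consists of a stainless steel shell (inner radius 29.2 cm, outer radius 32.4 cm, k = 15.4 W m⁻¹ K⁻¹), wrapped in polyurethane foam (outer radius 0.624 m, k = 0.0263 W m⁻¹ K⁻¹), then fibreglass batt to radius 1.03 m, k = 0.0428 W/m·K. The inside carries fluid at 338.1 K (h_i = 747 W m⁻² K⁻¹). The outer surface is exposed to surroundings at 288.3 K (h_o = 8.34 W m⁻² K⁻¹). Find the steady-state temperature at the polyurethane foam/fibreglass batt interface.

Series thermal resistances, inner to outer:
  R_conv,in = 1/(4πr²h) = 1/(4π·0.292²·747) = 0.001249 K/W
  R_stainless steel = (1/0.292 − 1/0.324)/(4πk) = 0.3382/(4π·15.4) = 0.001748 K/W
  R_polyurethane foam = (1/0.324 − 1/0.624)/(4πk) = 1.484/(4π·0.0263) = 4.490 K/W
  R_fibreglass batt = (1/0.624 − 1/1.03)/(4πk) = 0.6317/(4π·0.0428) = 1.174 K/W
  R_conv,out = 1/(4πr²h) = 1/(4π·1.03²·8.34) = 0.008994 K/W
ΣR = 0.001249 + 0.001748 + 4.490 + 1.174 + 0.008994 = 5.676 K/W
Q = ΔT/ΣR = (338.1 K − 288.3 K)/5.676 = 8.774 W
From the inner boundary to the polyurethane foam/fibreglass batt interface, ΣR_partial = 4.493 K/W.
T_interface = T_in − Q·ΣR_partial = 338.1 K − (8.774)(4.493) = 298.7 K

T = 298.7 K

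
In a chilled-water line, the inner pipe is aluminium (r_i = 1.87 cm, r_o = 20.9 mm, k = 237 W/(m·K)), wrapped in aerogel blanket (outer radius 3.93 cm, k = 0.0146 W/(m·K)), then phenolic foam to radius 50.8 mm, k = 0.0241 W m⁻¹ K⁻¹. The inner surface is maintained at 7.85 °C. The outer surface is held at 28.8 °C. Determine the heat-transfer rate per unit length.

Resistance network (inner→outer):
  R'_aluminium = ln(0.0209/0.0187)/(2πk) = 0.1112/(2π·237) = 7.469×10^-5 m·K/W
  R'_aerogel blanket = ln(0.0393/0.0209)/(2πk) = 0.6315/(2π·0.0146) = 6.884 m·K/W
  R'_phenolic foam = ln(0.0508/0.0393)/(2πk) = 0.2567/(2π·0.0241) = 1.695 m·K/W
ΣR = 7.469×10^-5 + 6.884 + 1.695 = 8.579 m·K/W
Q' = ΔT/ΣR = (7.85 °C − 28.8 °C)/8.579 = -2.44 W/m
(Negative Q' ⇒ heat flows inward; heat gain = 2.44 W/m.)

Q' = 2.44 W/m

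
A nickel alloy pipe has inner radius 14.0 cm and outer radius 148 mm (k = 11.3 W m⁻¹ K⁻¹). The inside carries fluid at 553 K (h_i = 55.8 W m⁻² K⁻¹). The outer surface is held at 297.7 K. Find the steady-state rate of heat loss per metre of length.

Q' = 12.1 kW/m

Treat each layer as a resistance in series:
  R'_conv,in = 1/(2πr h) = 1/(2π·0.140·55.8) = 0.02037 m·K/W
  R'_nickel alloy = ln(0.148/0.140)/(2πk) = 0.05557/(2π·11.3) = 7.827×10^-4 m·K/W
ΣR = 0.02037 + 7.827×10^-4 = 0.02115 m·K/W
Q' = ΔT/ΣR = (553 K − 297.7 K)/0.02115 = 12100 W/m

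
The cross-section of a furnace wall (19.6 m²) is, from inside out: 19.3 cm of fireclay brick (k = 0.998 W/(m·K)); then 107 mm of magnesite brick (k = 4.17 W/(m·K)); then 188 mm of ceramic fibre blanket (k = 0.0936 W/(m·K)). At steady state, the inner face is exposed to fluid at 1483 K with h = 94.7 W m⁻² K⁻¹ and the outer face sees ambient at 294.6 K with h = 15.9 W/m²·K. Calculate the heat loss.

Q = 10100 W

Series thermal resistances, inner to outer:
  R_conv,in = 1/(hA) = 1/(94.7·19.6) = 5.388×10^-4 K/W
  R_fireclay brick = L/(kA) = 0.193/(0.998·19.6) = 0.009867 K/W
  R_magnesite brick = L/(kA) = 0.107/(4.17·19.6) = 0.001309 K/W
  R_ceramic fibre blanket = L/(kA) = 0.188/(0.0936·19.6) = 0.1025 K/W
  R_conv,out = 1/(hA) = 1/(15.9·19.6) = 0.003209 K/W
ΣR = 5.388×10^-4 + 0.009867 + 0.001309 + 0.1025 + 0.003209 = 0.1174 K/W
Q = ΔT/ΣR = (1483 K − 294.6 K)/0.1174 = 10100 W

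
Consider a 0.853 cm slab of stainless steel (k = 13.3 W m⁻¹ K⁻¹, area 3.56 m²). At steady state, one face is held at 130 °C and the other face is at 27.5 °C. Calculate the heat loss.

Q = kA·ΔT/L = 13.3 × 3.56 × |130 °C − 27.5 °C| / 0.00853 = 5.69×10^5 W

Q = 5.69×10^5 W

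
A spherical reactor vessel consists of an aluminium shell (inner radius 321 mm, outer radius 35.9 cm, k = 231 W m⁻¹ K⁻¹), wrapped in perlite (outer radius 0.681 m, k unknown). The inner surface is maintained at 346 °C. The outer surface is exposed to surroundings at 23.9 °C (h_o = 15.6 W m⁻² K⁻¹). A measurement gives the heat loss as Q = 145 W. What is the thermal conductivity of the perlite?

ΣR = ΔT/Q = |346 − 23.9|/145 = 2.221 K/W
Known resistances:
  R_aluminium = (1/0.321 − 1/0.359)/(4πk) = 0.3297/(4π·231) = 1.136×10^-4 K/W
  R_conv,out = 1/(4πr²h) = 1/(4π·0.681²·15.6) = 0.01100 K/W
R_perlite = ΣR − ΣR_known = 2.221 − 0.01111 = 2.210 K/W
(1/r₁−1/r₂)/(4πk) = 2.210 ⇒ k = 1.317/(4π·2.210) = 0.0474 W/m·K

k = 0.0474 W/m·K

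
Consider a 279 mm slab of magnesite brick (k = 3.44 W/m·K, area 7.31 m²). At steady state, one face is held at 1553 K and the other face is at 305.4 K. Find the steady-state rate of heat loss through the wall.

Q = kA·ΔT/L = 3.44 × 7.31 × |1553 K − 305.4 K| / 0.279 = 1.12×10^5 W

Q = 112 kW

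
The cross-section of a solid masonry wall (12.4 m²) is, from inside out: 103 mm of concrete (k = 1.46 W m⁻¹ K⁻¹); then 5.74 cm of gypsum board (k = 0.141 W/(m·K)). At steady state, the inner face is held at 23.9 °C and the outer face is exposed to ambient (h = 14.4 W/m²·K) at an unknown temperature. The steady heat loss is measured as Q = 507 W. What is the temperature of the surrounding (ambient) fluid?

Sum the resistances:
  R_concrete = L/(kA) = 0.103/(1.46·12.4) = 0.005689 K/W
  R_gypsum board = L/(kA) = 0.0574/(0.141·12.4) = 0.03283 K/W
  R_conv,out = 1/(hA) = 1/(14.4·12.4) = 0.005600 K/W
ΣR = 0.04412 K/W
ΔT = Q·ΣR = 507 × 0.04412 = 22.37 K
Heat flows outward, so T_out = T_in − ΔT = 23.9 − 22.37 = 1.53 °C

T_out = 1.53 °C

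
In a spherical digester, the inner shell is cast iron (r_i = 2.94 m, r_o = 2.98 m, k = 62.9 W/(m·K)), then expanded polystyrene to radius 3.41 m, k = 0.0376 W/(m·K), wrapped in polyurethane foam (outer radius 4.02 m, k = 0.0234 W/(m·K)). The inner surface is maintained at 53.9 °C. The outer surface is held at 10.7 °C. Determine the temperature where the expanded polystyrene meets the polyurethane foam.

T = 37.8 °C

Series thermal resistances, inner to outer:
  R_cast iron = (1/2.94 − 1/2.98)/(4πk) = 0.004566/(4π·62.9) = 5.776×10^-6 K/W
  R_expanded polystyrene = (1/2.98 − 1/3.41)/(4πk) = 0.04232/(4π·0.0376) = 0.08956 K/W
  R_polyurethane foam = (1/3.41 − 1/4.02)/(4πk) = 0.04450/(4π·0.0234) = 0.1513 K/W
ΣR = 5.776×10^-6 + 0.08956 + 0.1513 = 0.2409 K/W
Q = ΔT/ΣR = (53.9 °C − 10.7 °C)/0.2409 = 179.3 W
From the inner boundary to the expanded polystyrene/polyurethane foam interface, ΣR_partial = 0.08957 K/W.
T_interface = T_in − Q·ΣR_partial = 53.9 °C − (179.3)(0.08957) = 37.8 °C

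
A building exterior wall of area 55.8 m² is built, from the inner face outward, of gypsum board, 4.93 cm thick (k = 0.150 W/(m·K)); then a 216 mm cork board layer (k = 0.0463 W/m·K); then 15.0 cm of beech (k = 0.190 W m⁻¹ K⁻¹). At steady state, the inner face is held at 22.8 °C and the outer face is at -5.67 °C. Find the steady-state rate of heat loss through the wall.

Q = 275 W

Resistance network (inner→outer):
  R_gypsum board = L/(kA) = 0.0493/(0.150·55.8) = 0.005890 K/W
  R_cork board = L/(kA) = 0.216/(0.0463·55.8) = 0.08361 K/W
  R_beech = L/(kA) = 0.150/(0.190·55.8) = 0.01415 K/W
ΣR = 0.005890 + 0.08361 + 0.01415 = 0.1037 K/W
Q = ΔT/ΣR = (22.8 °C − -5.67 °C)/0.1037 = 275 W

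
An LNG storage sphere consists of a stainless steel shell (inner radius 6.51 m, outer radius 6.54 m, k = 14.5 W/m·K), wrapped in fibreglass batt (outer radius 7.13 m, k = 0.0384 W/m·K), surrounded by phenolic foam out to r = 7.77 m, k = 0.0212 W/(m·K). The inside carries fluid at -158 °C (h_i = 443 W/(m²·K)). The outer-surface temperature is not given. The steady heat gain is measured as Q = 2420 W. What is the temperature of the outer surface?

Sum the resistances:
  R_conv,in = 1/(4πr²h) = 1/(4π·6.51²·443) = 4.239×10^-6 K/W
  R_stainless steel = (1/6.51 − 1/6.54)/(4πk) = 7.046×10^-4/(4π·14.5) = 3.867×10^-6 K/W
  R_fibreglass batt = (1/6.54 − 1/7.13)/(4πk) = 0.01265/(4π·0.0384) = 0.02622 K/W
  R_phenolic foam = (1/7.13 − 1/7.77)/(4πk) = 0.01155/(4π·0.0212) = 0.04336 K/W
ΣR = 0.06959 K/W
ΔT = Q·ΣR = 2420 × 0.06959 = 168.4 K
Heat flows inward, so T_out = T_in + ΔT = -158 + 168.4 = 10.4 °C

T_out = 10.4 °C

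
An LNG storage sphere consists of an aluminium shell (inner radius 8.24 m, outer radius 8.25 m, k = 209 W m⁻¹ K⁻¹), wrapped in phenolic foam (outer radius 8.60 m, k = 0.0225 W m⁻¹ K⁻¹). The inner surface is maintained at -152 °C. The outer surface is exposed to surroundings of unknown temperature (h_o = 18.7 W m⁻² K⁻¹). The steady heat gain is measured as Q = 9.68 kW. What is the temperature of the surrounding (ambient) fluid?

Series resistances:
  R_aluminium = (1/8.24 − 1/8.25)/(4πk) = 1.471×10^-4/(4π·209) = 5.601×10^-8 K/W
  R_phenolic foam = (1/8.25 − 1/8.60)/(4πk) = 0.004933/(4π·0.0225) = 0.01745 K/W
  R_conv,out = 1/(4πr²h) = 1/(4π·8.60²·18.7) = 5.754×10^-5 K/W
ΣR = 0.01750 K/W
ΔT = Q·ΣR = 9680 × 0.01750 = 169.4 K
Heat flows inward, so T_out = T_in + ΔT = -152 + 169.4 = 17.4 °C

T_out = 17.4 °C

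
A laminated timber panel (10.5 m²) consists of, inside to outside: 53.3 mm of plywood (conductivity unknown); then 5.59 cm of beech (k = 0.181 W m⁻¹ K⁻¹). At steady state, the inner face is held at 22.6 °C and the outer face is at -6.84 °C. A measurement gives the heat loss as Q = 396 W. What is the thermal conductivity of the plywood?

k = 0.113 W/m·K

ΣR = ΔT/Q = |22.6 − -6.84|/396 = 0.07434 K/W
Known resistances:
  R_beech = L/(kA) = 0.0559/(0.181·10.5) = 0.02941 K/W
R_plywood = ΣR − ΣR_known = 0.07434 − 0.02941 = 0.04493 K/W
L/(kA) = 0.04493 ⇒ k = 0.0533/(0.04493·10.5) = 0.113 W/m·K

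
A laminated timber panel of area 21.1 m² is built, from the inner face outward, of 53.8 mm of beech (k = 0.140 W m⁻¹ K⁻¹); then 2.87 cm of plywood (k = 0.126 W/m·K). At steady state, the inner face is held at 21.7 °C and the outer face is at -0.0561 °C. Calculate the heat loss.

Q = 750 W

Series thermal resistances, inner to outer:
  R_beech = L/(kA) = 0.0538/(0.140·21.1) = 0.01821 K/W
  R_plywood = L/(kA) = 0.0287/(0.126·21.1) = 0.01080 K/W
ΣR = 0.01821 + 0.01080 = 0.02901 K/W
Q = ΔT/ΣR = (21.7 °C − -0.0561 °C)/0.02901 = 750 W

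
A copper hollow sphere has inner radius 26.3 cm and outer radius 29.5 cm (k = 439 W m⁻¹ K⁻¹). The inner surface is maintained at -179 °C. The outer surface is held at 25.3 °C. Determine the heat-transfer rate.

Q = 4πk·ΔT/(1/r₁ − 1/r₂) = 4π × 439 × 204.3 / (1/0.263 − 1/0.295) = 2.73×10^6 W

Q = 2.73×10^6 W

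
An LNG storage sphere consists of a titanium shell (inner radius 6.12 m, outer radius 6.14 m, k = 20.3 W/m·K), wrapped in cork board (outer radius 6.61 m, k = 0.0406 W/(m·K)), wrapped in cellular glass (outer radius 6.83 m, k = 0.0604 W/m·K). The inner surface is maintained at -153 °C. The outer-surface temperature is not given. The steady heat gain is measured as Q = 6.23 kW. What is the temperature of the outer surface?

T_out = 28.4 °C

Series resistances:
  R_titanium = (1/6.12 − 1/6.14)/(4πk) = 5.322×10^-4/(4π·20.3) = 2.086×10^-6 K/W
  R_cork board = (1/6.14 − 1/6.61)/(4πk) = 0.01158/(4π·0.0406) = 0.02270 K/W
  R_cellular glass = (1/6.61 − 1/6.83)/(4πk) = 0.004873/(4π·0.0604) = 0.006420 K/W
ΣR = 0.02912 K/W
ΔT = Q·ΣR = 6230 × 0.02912 = 181.4 K
Heat flows inward, so T_out = T_in + ΔT = -153 + 181.4 = 28.4 °C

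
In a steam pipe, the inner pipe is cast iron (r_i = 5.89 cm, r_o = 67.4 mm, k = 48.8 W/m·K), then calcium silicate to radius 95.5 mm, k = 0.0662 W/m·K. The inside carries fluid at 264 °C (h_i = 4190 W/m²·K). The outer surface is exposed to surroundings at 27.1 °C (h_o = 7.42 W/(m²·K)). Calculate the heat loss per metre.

Series thermal resistances, inner to outer:
  R'_conv,in = 1/(2πr h) = 1/(2π·0.0589·4190) = 6.449×10^-4 m·K/W
  R'_cast iron = ln(0.0674/0.0589)/(2πk) = 0.1348/(2π·48.8) = 4.396×10^-4 m·K/W
  R'_calcium silicate = ln(0.0955/0.0674)/(2πk) = 0.3485/(2π·0.0662) = 0.8378 m·K/W
  R'_conv,out = 1/(2πr h) = 1/(2π·0.0955·7.42) = 0.2246 m·K/W
ΣR = 6.449×10^-4 + 4.396×10^-4 + 0.8378 + 0.2246 = 1.063 m·K/W
Q' = ΔT/ΣR = (264 °C − 27.1 °C)/1.063 = 223 W/m

Q' = 223 W/m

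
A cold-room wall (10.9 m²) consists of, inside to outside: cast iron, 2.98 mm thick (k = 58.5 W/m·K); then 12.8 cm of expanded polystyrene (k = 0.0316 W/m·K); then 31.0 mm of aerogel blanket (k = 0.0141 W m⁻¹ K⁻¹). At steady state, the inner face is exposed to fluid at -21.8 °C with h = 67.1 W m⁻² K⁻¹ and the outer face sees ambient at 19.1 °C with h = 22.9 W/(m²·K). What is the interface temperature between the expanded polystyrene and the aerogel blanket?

Resistance network (inner→outer):
  R_conv,in = 1/(hA) = 1/(67.1·10.9) = 0.001367 K/W
  R_cast iron = L/(kA) = 0.00298/(58.5·10.9) = 4.673×10^-6 K/W
  R_expanded polystyrene = L/(kA) = 0.128/(0.0316·10.9) = 0.3716 K/W
  R_aerogel blanket = L/(kA) = 0.0310/(0.0141·10.9) = 0.2017 K/W
  R_conv,out = 1/(hA) = 1/(22.9·10.9) = 0.004006 K/W
ΣR = 0.001367 + 4.673×10^-6 + 0.3716 + 0.2017 + 0.004006 = 0.5787 K/W
Q = ΔT/ΣR = (-21.8 °C − 19.1 °C)/0.5787 = -70.68 W
From the inner boundary to the expanded polystyrene/aerogel blanket interface, ΣR_partial = 0.3730 K/W.
T_interface = T_in − Q·ΣR_partial = -21.8 °C − (-70.68)(0.3730) = 4.56 °C

T = 4.56 °C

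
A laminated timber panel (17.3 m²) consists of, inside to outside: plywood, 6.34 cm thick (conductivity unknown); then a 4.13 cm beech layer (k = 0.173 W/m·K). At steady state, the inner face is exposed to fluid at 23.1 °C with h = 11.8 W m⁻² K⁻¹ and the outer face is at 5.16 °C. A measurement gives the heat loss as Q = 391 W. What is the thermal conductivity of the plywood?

k = 0.135 W/m·K

ΣR = ΔT/Q = |23.1 − 5.16|/391 = 0.04588 K/W
Known resistances:
  R_conv,in = 1/(hA) = 1/(11.8·17.3) = 0.004899 K/W
  R_beech = L/(kA) = 0.0413/(0.173·17.3) = 0.01380 K/W
R_plywood = ΣR − ΣR_known = 0.04588 − 0.01870 = 0.02718 K/W
L/(kA) = 0.02718 ⇒ k = 0.0634/(0.02718·17.3) = 0.135 W/m·K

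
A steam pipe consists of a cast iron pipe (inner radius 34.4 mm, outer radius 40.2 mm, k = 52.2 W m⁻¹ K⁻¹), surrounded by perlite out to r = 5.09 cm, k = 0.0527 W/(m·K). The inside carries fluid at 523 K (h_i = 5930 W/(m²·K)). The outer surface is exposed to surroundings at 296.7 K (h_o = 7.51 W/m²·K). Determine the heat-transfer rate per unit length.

Q' = 200 W/m

Series thermal resistances, inner to outer:
  R'_conv,in = 1/(2πr h) = 1/(2π·0.0344·5930) = 7.802×10^-4 m·K/W
  R'_cast iron = ln(0.0402/0.0344)/(2πk) = 0.1558/(2π·52.2) = 4.751×10^-4 m·K/W
  R'_perlite = ln(0.0509/0.0402)/(2πk) = 0.2360/(2π·0.0527) = 0.7127 m·K/W
  R'_conv,out = 1/(2πr h) = 1/(2π·0.0509·7.51) = 0.4164 m·K/W
ΣR = 7.802×10^-4 + 4.751×10^-4 + 0.7127 + 0.4164 = 1.130 m·K/W
Q' = ΔT/ΣR = (523 K − 296.7 K)/1.130 = 200 W/m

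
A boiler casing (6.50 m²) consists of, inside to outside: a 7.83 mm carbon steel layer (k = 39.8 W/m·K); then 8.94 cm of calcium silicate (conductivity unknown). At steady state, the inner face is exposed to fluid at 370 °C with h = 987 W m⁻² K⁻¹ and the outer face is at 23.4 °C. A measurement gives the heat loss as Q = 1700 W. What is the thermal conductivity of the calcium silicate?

ΣR = ΔT/Q = |370 − 23.4|/1700 = 0.2039 K/W
Known resistances:
  R_conv,in = 1/(hA) = 1/(987·6.50) = 1.559×10^-4 K/W
  R_carbon steel = L/(kA) = 0.00783/(39.8·6.50) = 3.027×10^-5 K/W
R_calcium silicate = ΣR − ΣR_known = 0.2039 − 1.862×10^-4 = 0.2037 K/W
L/(kA) = 0.2037 ⇒ k = 0.0894/(0.2037·6.50) = 0.0675 W/m·K

k = 0.0675 W/m·K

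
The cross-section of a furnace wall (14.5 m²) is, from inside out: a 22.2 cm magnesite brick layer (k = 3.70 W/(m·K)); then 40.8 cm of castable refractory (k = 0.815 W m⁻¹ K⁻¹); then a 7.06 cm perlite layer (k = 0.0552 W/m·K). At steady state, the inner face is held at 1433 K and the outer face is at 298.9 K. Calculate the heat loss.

Treat each layer as a resistance in series:
  R_magnesite brick = L/(kA) = 0.222/(3.70·14.5) = 0.004138 K/W
  R_castable refractory = L/(kA) = 0.408/(0.815·14.5) = 0.03453 K/W
  R_perlite = L/(kA) = 0.0706/(0.0552·14.5) = 0.08821 K/W
ΣR = 0.004138 + 0.03453 + 0.08821 = 0.1269 K/W
Q = ΔT/ΣR = (1433 K − 298.9 K)/0.1269 = 8940 W

Q = 8940 W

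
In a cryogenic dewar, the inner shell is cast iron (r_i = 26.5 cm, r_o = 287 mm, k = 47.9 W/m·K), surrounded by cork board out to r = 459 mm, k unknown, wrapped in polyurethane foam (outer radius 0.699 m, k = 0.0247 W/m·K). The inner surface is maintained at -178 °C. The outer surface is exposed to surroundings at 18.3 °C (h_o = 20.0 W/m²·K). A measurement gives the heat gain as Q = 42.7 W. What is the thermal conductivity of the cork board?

ΣR = ΔT/Q = |-178 − 18.3|/42.7 = 4.597 K/W
Known resistances:
  R_cast iron = (1/0.265 − 1/0.287)/(4πk) = 0.2893/(4π·47.9) = 4.806×10^-4 K/W
  R_polyurethane foam = (1/0.459 − 1/0.699)/(4πk) = 0.7480/(4π·0.0247) = 2.410 K/W
  R_conv,out = 1/(4πr²h) = 1/(4π·0.699²·20.0) = 0.008143 K/W
R_cork board = ΣR − ΣR_known = 4.597 − 2.419 = 2.178 K/W
(1/r₁−1/r₂)/(4πk) = 2.178 ⇒ k = 1.306/(4π·2.178) = 0.0477 W/m·K

k = 0.0477 W/m·K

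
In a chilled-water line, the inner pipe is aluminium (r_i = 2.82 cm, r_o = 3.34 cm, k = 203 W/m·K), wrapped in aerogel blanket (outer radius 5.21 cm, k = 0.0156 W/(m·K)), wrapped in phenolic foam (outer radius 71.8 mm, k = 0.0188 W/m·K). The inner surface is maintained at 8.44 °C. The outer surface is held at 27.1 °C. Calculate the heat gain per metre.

Q' = 2.57 W/m

Treat each layer as a resistance in series:
  R'_aluminium = ln(0.0334/0.0282)/(2πk) = 0.1692/(2π·203) = 1.327×10^-4 m·K/W
  R'_aerogel blanket = ln(0.0521/0.0334)/(2πk) = 0.4446/(2π·0.0156) = 4.536 m·K/W
  R'_phenolic foam = ln(0.0718/0.0521)/(2πk) = 0.3207/(2π·0.0188) = 2.715 m·K/W
ΣR = 1.327×10^-4 + 4.536 + 2.715 = 7.251 m·K/W
Q' = ΔT/ΣR = (8.44 °C − 27.1 °C)/7.251 = -2.57 W/m
(Negative Q' ⇒ heat flows inward; heat gain = 2.57 W/m.)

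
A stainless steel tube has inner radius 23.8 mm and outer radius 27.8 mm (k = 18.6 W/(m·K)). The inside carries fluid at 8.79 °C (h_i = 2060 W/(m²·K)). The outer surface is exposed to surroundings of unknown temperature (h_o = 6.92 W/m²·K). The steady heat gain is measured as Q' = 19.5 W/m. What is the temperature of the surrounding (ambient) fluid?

T_out = 25.0 °C

Sum the resistances:
  R'_conv,in = 1/(2πr h) = 1/(2π·0.0238·2060) = 0.003246 m·K/W
  R'_stainless steel = ln(0.0278/0.0238)/(2πk) = 0.1554/(2π·18.6) = 0.001329 m·K/W
  R'_conv,out = 1/(2πr h) = 1/(2π·0.0278·6.92) = 0.8273 m·K/W
ΣR = 0.8319 m·K/W
ΔT = Q'·ΣR = 19.5 × 0.8319 = 16.22 K
Heat flows inward, so T_out = T_in + ΔT = 8.79 + 16.22 = 25.0 °C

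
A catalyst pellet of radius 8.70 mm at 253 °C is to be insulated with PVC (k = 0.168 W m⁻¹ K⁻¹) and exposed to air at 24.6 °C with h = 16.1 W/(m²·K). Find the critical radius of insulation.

For a sphere, r_cr = 2k_ins/h = 2·0.168/16.1 = 0.0209 m = 2.09 cm

r_cr = 2.09 cm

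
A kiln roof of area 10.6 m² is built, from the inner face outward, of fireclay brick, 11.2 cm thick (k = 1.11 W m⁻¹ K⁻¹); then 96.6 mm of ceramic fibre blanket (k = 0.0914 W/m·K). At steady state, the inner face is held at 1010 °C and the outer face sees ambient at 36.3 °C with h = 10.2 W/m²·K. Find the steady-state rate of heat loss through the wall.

Resistance network (inner→outer):
  R_fireclay brick = L/(kA) = 0.112/(1.11·10.6) = 0.009519 K/W
  R_ceramic fibre blanket = L/(kA) = 0.0966/(0.0914·10.6) = 0.09971 K/W
  R_conv,out = 1/(hA) = 1/(10.2·10.6) = 0.009249 K/W
ΣR = 0.009519 + 0.09971 + 0.009249 = 0.1185 K/W
Q = ΔT/ΣR = (1010 °C − 36.3 °C)/0.1185 = 8220 W

Q = 8.22 kW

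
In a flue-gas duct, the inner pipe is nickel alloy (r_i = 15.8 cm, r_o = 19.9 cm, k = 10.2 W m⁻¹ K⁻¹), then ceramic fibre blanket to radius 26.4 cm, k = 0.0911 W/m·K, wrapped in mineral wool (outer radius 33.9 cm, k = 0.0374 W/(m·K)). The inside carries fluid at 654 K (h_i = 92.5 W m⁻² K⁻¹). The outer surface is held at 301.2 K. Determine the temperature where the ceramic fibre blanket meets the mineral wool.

Treat each layer as a resistance in series:
  R'_conv,in = 1/(2πr h) = 1/(2π·0.158·92.5) = 0.01089 m·K/W
  R'_nickel alloy = ln(0.199/0.158)/(2πk) = 0.2307/(2π·10.2) = 0.003600 m·K/W
  R'_ceramic fibre blanket = ln(0.264/0.199)/(2πk) = 0.2826/(2π·0.0911) = 0.4938 m·K/W
  R'_mineral wool = ln(0.339/0.264)/(2πk) = 0.2501/(2π·0.0374) = 1.064 m·K/W
ΣR = 0.01089 + 0.003600 + 0.4938 + 1.064 = 1.572 m·K/W
Q' = ΔT/ΣR = (654 K − 301.2 K)/1.572 = 224.4 W/m
From the inner boundary to the ceramic fibre blanket/mineral wool interface, ΣR_partial = 0.5083 m·K/W.
T_interface = T_in − Q'·ΣR_partial = 654 K − (224.4)(0.5083) = 540 K

T = 540 K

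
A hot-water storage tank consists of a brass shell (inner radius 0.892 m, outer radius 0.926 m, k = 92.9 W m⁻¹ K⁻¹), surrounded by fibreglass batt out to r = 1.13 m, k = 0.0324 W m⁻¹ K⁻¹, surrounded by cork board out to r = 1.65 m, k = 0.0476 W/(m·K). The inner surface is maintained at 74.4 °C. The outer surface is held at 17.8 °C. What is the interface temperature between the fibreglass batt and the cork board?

T = 45.7 °C

Treat each layer as a resistance in series:
  R_brass = (1/0.892 − 1/0.926)/(4πk) = 0.04116/(4π·92.9) = 3.526×10^-5 K/W
  R_fibreglass batt = (1/0.926 − 1/1.13)/(4πk) = 0.1950/(4π·0.0324) = 0.4788 K/W
  R_cork board = (1/1.13 − 1/1.65)/(4πk) = 0.2789/(4π·0.0476) = 0.4663 K/W
ΣR = 3.526×10^-5 + 0.4788 + 0.4663 = 0.9451 K/W
Q = ΔT/ΣR = (74.4 °C − 17.8 °C)/0.9451 = 59.89 W
From the inner boundary to the fibreglass batt/cork board interface, ΣR_partial = 0.4788 K/W.
T_interface = T_in − Q·ΣR_partial = 74.4 °C − (59.89)(0.4788) = 45.7 °C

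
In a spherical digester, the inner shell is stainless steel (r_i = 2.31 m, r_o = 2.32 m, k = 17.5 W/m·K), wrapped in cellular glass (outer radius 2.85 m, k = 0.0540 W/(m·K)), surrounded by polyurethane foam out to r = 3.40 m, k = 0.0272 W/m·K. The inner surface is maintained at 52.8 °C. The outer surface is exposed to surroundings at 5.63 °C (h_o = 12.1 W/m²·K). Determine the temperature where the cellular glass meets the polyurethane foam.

Resistance network (inner→outer):
  R_stainless steel = (1/2.31 − 1/2.32)/(4πk) = 0.001866/(4π·17.5) = 8.485×10^-6 K/W
  R_cellular glass = (1/2.32 − 1/2.85)/(4πk) = 0.08016/(4π·0.0540) = 0.1181 K/W
  R_polyurethane foam = (1/2.85 − 1/3.40)/(4πk) = 0.05676/(4π·0.0272) = 0.1661 K/W
  R_conv,out = 1/(4πr²h) = 1/(4π·3.40²·12.1) = 5.689×10^-4 K/W
ΣR = 8.485×10^-6 + 0.1181 + 0.1661 + 5.689×10^-4 = 0.2848 K/W
Q = ΔT/ΣR = (52.8 °C − 5.63 °C)/0.2848 = 165.6 W
From the inner boundary to the cellular glass/polyurethane foam interface, ΣR_partial = 0.1181 K/W.
T_interface = T_in − Q·ΣR_partial = 52.8 °C − (165.6)(0.1181) = 33.2 °C

T = 33.2 °C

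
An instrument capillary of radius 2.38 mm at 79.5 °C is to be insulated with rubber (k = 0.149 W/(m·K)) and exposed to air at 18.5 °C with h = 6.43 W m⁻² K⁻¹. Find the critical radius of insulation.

For a cylinder, r_cr = k_ins/h = 0.149/6.43 = 0.0232 m = 2.32 cm

r_cr = 2.32 cm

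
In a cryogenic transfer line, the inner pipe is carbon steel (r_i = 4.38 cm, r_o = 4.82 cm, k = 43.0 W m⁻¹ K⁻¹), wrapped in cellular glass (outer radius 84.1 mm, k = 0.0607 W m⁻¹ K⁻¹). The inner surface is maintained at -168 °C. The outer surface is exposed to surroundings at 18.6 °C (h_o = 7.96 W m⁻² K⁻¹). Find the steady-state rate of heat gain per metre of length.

Q' = 110 W/m

Treat each layer as a resistance in series:
  R'_carbon steel = ln(0.0482/0.0438)/(2πk) = 0.09573/(2π·43.0) = 3.543×10^-4 m·K/W
  R'_cellular glass = ln(0.0841/0.0482)/(2πk) = 0.5566/(2π·0.0607) = 1.460 m·K/W
  R'_conv,out = 1/(2πr h) = 1/(2π·0.0841·7.96) = 0.2377 m·K/W
ΣR = 3.543×10^-4 + 1.460 + 0.2377 = 1.698 m·K/W
Q' = ΔT/ΣR = (-168 °C − 18.6 °C)/1.698 = -110 W/m
(Negative Q' ⇒ heat flows inward; heat gain = 110 W/m.)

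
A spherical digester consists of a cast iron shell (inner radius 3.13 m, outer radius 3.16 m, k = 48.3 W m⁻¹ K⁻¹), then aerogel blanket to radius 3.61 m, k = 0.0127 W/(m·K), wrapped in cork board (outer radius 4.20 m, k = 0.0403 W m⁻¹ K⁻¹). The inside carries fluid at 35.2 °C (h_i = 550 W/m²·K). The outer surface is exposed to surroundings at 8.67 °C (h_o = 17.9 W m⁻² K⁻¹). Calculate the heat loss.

Series thermal resistances, inner to outer:
  R_conv,in = 1/(4πr²h) = 1/(4π·3.13²·550) = 1.477×10^-5 K/W
  R_cast iron = (1/3.13 − 1/3.16)/(4πk) = 0.003033/(4π·48.3) = 4.997×10^-6 K/W
  R_aerogel blanket = (1/3.16 − 1/3.61)/(4πk) = 0.03945/(4π·0.0127) = 0.2472 K/W
  R_cork board = (1/3.61 − 1/4.20)/(4πk) = 0.03891/(4π·0.0403) = 0.07684 K/W
  R_conv,out = 1/(4πr²h) = 1/(4π·4.20²·17.9) = 2.520×10^-4 K/W
ΣR = 1.477×10^-5 + 4.997×10^-6 + 0.2472 + 0.07684 + 2.520×10^-4 = 0.3243 K/W
Q = ΔT/ΣR = (35.2 °C − 8.67 °C)/0.3243 = 81.8 W

Q = 81.8 W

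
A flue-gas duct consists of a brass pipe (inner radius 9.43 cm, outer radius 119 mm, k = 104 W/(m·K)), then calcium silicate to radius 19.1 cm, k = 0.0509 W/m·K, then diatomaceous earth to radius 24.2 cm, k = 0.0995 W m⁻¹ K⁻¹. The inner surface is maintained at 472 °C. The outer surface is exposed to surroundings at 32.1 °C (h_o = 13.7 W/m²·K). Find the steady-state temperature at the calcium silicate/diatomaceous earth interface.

Resistance network (inner→outer):
  R'_brass = ln(0.119/0.0943)/(2πk) = 0.2326/(2π·104) = 3.560×10^-4 m·K/W
  R'_calcium silicate = ln(0.191/0.119)/(2πk) = 0.4731/(2π·0.0509) = 1.479 m·K/W
  R'_diatomaceous earth = ln(0.242/0.191)/(2πk) = 0.2367/(2π·0.0995) = 0.3786 m·K/W
  R'_conv,out = 1/(2πr h) = 1/(2π·0.242·13.7) = 0.04800 m·K/W
ΣR = 3.560×10^-4 + 1.479 + 0.3786 + 0.04800 = 1.906 m·K/W
Q' = ΔT/ΣR = (472 °C − 32.1 °C)/1.906 = 230.8 W/m
From the inner boundary to the calcium silicate/diatomaceous earth interface, ΣR_partial = 1.479 m·K/W.
T_interface = T_in − Q'·ΣR_partial = 472 °C − (230.8)(1.479) = 131 °C

T = 131 °C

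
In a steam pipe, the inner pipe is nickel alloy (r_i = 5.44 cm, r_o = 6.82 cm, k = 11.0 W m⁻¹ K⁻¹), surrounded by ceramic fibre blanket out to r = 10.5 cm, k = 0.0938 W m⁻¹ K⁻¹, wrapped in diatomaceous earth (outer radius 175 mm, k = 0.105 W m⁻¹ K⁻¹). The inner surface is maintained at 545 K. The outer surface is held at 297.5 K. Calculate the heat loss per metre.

Q' = 164 W/m

Treat each layer as a resistance in series:
  R'_nickel alloy = ln(0.0682/0.0544)/(2πk) = 0.2261/(2π·11.0) = 0.003271 m·K/W
  R'_ceramic fibre blanket = ln(0.105/0.0682)/(2πk) = 0.4315/(2π·0.0938) = 0.7322 m·K/W
  R'_diatomaceous earth = ln(0.175/0.105)/(2πk) = 0.5108/(2π·0.105) = 0.7743 m·K/W
ΣR = 0.003271 + 0.7322 + 0.7743 = 1.510 m·K/W
Q' = ΔT/ΣR = (545 K − 297.5 K)/1.510 = 164 W/m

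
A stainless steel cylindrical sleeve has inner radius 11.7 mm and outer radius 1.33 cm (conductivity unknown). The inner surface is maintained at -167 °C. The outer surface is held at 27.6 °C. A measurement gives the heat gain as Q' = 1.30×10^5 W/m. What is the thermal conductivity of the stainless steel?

k = 13.6 W/m·K

ΣR = ΔT/Q' = |-167 − 27.6|/1.30×10^5 = 0.001497 m·K/W
ln(r₂/r₁)/(2πk) = 0.001497 ⇒ k = 0.1282/(2π·0.001497) = 13.6 W/m·K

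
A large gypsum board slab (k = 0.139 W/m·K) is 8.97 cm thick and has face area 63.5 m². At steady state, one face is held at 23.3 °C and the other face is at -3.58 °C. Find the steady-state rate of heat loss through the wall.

Q = kA·ΔT/L = 0.139 × 63.5 × |23.3 °C − -3.58 °C| / 0.0897 = 2640 W

Q = 2640 W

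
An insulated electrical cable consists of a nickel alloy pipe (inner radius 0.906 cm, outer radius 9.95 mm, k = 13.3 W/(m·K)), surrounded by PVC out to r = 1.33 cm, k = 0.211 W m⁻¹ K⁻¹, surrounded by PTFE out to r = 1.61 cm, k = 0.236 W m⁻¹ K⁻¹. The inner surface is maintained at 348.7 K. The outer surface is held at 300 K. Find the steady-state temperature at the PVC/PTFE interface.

Resistance network (inner→outer):
  R'_nickel alloy = ln(0.00995/0.00906)/(2πk) = 0.09370/(2π·13.3) = 0.001121 m·K/W
  R'_PVC = ln(0.0133/0.00995)/(2πk) = 0.2902/(2π·0.211) = 0.2189 m·K/W
  R'_PTFE = ln(0.0161/0.0133)/(2πk) = 0.1911/(2π·0.236) = 0.1288 m·K/W
ΣR = 0.001121 + 0.2189 + 0.1288 = 0.3488 m·K/W
Q' = ΔT/ΣR = (348.7 K − 300 K)/0.3488 = 139.6 W/m
From the inner boundary to the PVC/PTFE interface, ΣR_partial = 0.2200 m·K/W.
T_interface = T_in − Q'·ΣR_partial = 348.7 K − (139.6)(0.2200) = 318.0 K

T = 318.0 K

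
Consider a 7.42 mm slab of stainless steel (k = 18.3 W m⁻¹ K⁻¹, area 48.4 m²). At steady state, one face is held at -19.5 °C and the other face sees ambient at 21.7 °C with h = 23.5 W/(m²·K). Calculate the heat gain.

Q = 46400 W

Resistance network (inner→outer):
  R_stainless steel = L/(kA) = 0.00742/(18.3·48.4) = 8.377×10^-6 K/W
  R_conv,out = 1/(hA) = 1/(23.5·48.4) = 8.792×10^-4 K/W
ΣR = 8.377×10^-6 + 8.792×10^-4 = 8.876×10^-4 K/W
Q = ΔT/ΣR = (-19.5 °C − 21.7 °C)/8.876×10^-4 = -46400 W
(Negative Q ⇒ heat flows inward; heat gain = 46400 W.)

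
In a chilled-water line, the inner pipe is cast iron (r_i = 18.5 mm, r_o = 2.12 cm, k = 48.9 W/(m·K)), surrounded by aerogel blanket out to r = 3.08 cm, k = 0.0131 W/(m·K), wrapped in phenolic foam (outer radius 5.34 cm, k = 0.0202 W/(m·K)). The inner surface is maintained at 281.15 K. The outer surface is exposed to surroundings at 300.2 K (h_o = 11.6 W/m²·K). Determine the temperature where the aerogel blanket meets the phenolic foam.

Treat each layer as a resistance in series:
  R'_cast iron = ln(0.0212/0.0185)/(2πk) = 0.1362/(2π·48.9) = 4.434×10^-4 m·K/W
  R'_aerogel blanket = ln(0.0308/0.0212)/(2πk) = 0.3735/(2π·0.0131) = 4.538 m·K/W
  R'_phenolic foam = ln(0.0534/0.0308)/(2πk) = 0.5503/(2π·0.0202) = 4.336 m·K/W
  R'_conv,out = 1/(2πr h) = 1/(2π·0.0534·11.6) = 0.2569 m·K/W
ΣR = 4.434×10^-4 + 4.538 + 4.336 + 0.2569 = 9.131 m·K/W
Q' = ΔT/ΣR = (281.15 K − 300.2 K)/9.131 = -2.086 W/m
From the inner boundary to the aerogel blanket/phenolic foam interface, ΣR_partial = 4.538 m·K/W.
T_interface = T_in − Q'·ΣR_partial = 281.15 K − (-2.086)(4.538) = 290.6 K

T = 290.6 K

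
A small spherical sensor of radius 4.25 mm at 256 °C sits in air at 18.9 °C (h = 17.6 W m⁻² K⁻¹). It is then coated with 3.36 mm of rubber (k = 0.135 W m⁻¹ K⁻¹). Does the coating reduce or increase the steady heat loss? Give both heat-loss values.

Critical radius for a sphere: r_cr = 2k/h = 0.0153 m = 1.53 cm.
Outer radius after coating: r₂ = 0.00425 + 0.00336 = 0.00761 m.
Since r₁ < r_cr and r₂ ≤ r_cr, the coating moves toward the maximum at r_cr — heat loss rises.
Bare: R = 1/(4πr₁²h) = 250.3 K/W; Q = 237.1/250.3 = 0.947 W.
Coated: R = R_cond + R_conv = 139.3 K/W; Q = 237.1/139.3 = 1.70 W.

increases: 0.947 → 1.70 W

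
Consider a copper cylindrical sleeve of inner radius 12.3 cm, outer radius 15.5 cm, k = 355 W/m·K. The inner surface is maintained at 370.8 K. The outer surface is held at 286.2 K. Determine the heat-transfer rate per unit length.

Q' = 816 kW/m

Q' = 2πk·ΔT/ln(r₂/r₁) = 2π × 355 × 84.6 / ln(0.155/0.123) = 8.16×10^5 W/m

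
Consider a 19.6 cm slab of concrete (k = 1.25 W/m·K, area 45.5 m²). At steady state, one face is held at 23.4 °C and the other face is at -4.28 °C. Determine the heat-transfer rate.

Q = 8030 W

Q = kA·ΔT/L = 1.25 × 45.5 × |23.4 °C − -4.28 °C| / 0.196 = 8030 W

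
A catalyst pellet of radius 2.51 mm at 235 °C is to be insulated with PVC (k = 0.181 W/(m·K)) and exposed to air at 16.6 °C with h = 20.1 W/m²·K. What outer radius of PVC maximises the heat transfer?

For a sphere, r_cr = 2k_ins/h = 2·0.181/20.1 = 0.0180 m = 1.80 cm

r_cr = 1.80 cm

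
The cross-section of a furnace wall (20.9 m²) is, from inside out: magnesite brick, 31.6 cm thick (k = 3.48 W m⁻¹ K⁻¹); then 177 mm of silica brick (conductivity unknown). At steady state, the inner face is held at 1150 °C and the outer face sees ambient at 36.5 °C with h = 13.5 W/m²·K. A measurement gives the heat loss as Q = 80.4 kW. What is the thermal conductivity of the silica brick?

ΣR = ΔT/Q = |1150 − 36.5|/80400 = 0.01385 K/W
Known resistances:
  R_magnesite brick = L/(kA) = 0.316/(3.48·20.9) = 0.004345 K/W
  R_conv,out = 1/(hA) = 1/(13.5·20.9) = 0.003544 K/W
R_silica brick = ΣR − ΣR_known = 0.01385 − 0.007889 = 0.005961 K/W
L/(kA) = 0.005961 ⇒ k = 0.177/(0.005961·20.9) = 1.42 W/m·K

k = 1.42 W/m·K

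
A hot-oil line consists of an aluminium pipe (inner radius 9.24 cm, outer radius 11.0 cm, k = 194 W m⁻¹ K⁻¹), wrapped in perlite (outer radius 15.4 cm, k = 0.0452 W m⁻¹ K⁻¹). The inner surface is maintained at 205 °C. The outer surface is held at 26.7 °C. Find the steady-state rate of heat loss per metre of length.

Series thermal resistances, inner to outer:
  R'_aluminium = ln(0.110/0.0924)/(2πk) = 0.1744/(2π·194) = 1.430×10^-4 m·K/W
  R'_perlite = ln(0.154/0.110)/(2πk) = 0.3365/(2π·0.0452) = 1.185 m·K/W
ΣR = 1.430×10^-4 + 1.185 = 1.185 m·K/W
Q' = ΔT/ΣR = (205 °C − 26.7 °C)/1.185 = 150 W/m

Q' = 150 W/m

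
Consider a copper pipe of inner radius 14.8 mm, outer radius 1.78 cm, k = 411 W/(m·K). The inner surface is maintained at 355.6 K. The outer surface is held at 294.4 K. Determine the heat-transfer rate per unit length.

Q' = 2πk·ΔT/ln(r₂/r₁) = 2π × 411 × 61.2 / ln(0.0178/0.0148) = 8.56×10^5 W/m

Q' = 8.56×10^5 W/m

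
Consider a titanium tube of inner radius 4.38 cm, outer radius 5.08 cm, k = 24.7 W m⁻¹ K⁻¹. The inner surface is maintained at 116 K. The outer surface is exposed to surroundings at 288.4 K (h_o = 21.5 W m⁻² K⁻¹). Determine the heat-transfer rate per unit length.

Resistance network (inner→outer):
  R'_titanium = ln(0.0508/0.0438)/(2πk) = 0.1483/(2π·24.7) = 9.553×10^-4 m·K/W
  R'_conv,out = 1/(2πr h) = 1/(2π·0.0508·21.5) = 0.1457 m·K/W
ΣR = 9.553×10^-4 + 0.1457 = 0.1467 m·K/W
Q' = ΔT/ΣR = (116 K − 288.4 K)/0.1467 = -1180 W/m
(Negative Q' ⇒ heat flows inward; heat gain = 1180 W/m.)

Q' = 1180 W/m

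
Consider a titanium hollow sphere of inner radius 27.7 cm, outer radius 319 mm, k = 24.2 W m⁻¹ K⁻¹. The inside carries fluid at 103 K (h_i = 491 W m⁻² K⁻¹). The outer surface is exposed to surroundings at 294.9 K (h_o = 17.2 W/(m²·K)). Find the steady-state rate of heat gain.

Q = 3.91 kW

Resistance network (inner→outer):
  R_conv,in = 1/(4πr²h) = 1/(4π·0.277²·491) = 0.002112 K/W
  R_titanium = (1/0.277 − 1/0.319)/(4πk) = 0.4753/(4π·24.2) = 0.001563 K/W
  R_conv,out = 1/(4πr²h) = 1/(4π·0.319²·17.2) = 0.04547 K/W
ΣR = 0.002112 + 0.001563 + 0.04547 = 0.04914 K/W
Q = ΔT/ΣR = (103 K − 294.9 K)/0.04914 = -3910 W
(Negative Q ⇒ heat flows inward; heat gain = 3910 W.)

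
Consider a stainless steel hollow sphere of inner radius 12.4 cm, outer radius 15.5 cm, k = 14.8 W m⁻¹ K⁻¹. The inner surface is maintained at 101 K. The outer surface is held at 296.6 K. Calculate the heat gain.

Q = 4πk·ΔT/(1/r₁ − 1/r₂) = 4π × 14.8 × 195.6 / (1/0.124 − 1/0.155) = 22600 W

Q = 22.6 kW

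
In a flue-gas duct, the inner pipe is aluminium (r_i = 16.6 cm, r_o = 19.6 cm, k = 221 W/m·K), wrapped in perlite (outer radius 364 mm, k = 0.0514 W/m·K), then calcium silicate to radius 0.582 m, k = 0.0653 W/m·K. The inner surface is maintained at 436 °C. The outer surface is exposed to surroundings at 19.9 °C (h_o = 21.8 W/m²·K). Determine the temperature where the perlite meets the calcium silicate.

T = 176 °C

Series thermal resistances, inner to outer:
  R'_aluminium = ln(0.196/0.166)/(2πk) = 0.1661/(2π·221) = 1.196×10^-4 m·K/W
  R'_perlite = ln(0.364/0.196)/(2πk) = 0.6190/(2π·0.0514) = 1.917 m·K/W
  R'_calcium silicate = ln(0.582/0.364)/(2πk) = 0.4693/(2π·0.0653) = 1.144 m·K/W
  R'_conv,out = 1/(2πr h) = 1/(2π·0.582·21.8) = 0.01254 m·K/W
ΣR = 1.196×10^-4 + 1.917 + 1.144 + 0.01254 = 3.074 m·K/W
Q' = ΔT/ΣR = (436 °C − 19.9 °C)/3.074 = 135.4 W/m
From the inner boundary to the perlite/calcium silicate interface, ΣR_partial = 1.917 m·K/W.
T_interface = T_in − Q'·ΣR_partial = 436 °C − (135.4)(1.917) = 176 °C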